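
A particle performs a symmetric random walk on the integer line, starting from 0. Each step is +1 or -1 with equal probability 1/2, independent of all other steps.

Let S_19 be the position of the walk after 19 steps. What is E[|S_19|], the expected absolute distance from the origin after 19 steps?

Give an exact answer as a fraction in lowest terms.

Answer: 230945/65536

Derivation:
S_19 takes values m ≡ 1 (mod 2) with |m| ≤ 19; P(S_19=m) = C(19,(19+m)/2)/2^19.
Total paths: 2^19 = 524288
Distribution: P(S=-19)=1/524288, P(S=-17)=19/524288, P(S=-15)=171/524288, P(S=-13)=969/524288, P(S=-11)=3876/524288, P(S=-9)=11628/524288, P(S=-7)=27132/524288, P(S=-5)=50388/524288, P(S=-3)=75582/524288, P(S=-1)=92378/524288, P(S=1)=92378/524288, P(S=3)=75582/524288, P(S=5)=50388/524288, P(S=7)=27132/524288, P(S=9)=11628/524288, P(S=11)=3876/524288, P(S=13)=969/524288, P(S=15)=171/524288, P(S=17)=19/524288, P(S=19)=1/524288
E[|S_19|] = Σ_m |m|·P(S_19=m) = 1847560/524288 = 230945/65536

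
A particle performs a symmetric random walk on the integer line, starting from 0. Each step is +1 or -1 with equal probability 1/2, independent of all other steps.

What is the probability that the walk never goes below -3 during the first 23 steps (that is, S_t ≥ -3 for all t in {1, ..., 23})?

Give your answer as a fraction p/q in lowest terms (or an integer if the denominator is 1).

Let f(t,s) = #length-t paths at position s with S_1..S_t all ≥ -3.
f(t,s) = f(t-1,s-1) + f(t-1,s+1) for s ≥ -3; f(t,s) = 0 for s < -3.
t=0: f(0,0)=1
t=1: f(1,-1)=1 f(1,1)=1
t=2: f(2,-2)=1 f(2,0)=2 f(2,2)=1
t=3: f(3,-3)=1 f(3,-1)=3 f(3,1)=3 f(3,3)=1
t=4: f(4,-2)=4 f(4,0)=6 f(4,2)=4 f(4,4)=1
t=5: f(5,-3)=4 f(5,-1)=10 f(5,1)=10 f(5,3)=5 f(5,5)=1
t=6: f(6,-2)=14 f(6,0)=20 f(6,2)=15 f(6,4)=6 f(6,6)=1
t=7: f(7,-3)=14 f(7,-1)=34 f(7,1)=35 f(7,3)=21 f(7,5)=7 f(7,7)=1
t=8: f(8,-2)=48 f(8,0)=69 f(8,2)=56 f(8,4)=28 f(8,6)=8 f(8,8)=1
t=9: f(9,-3)=48 f(9,-1)=117 f(9,1)=125 f(9,3)=84 f(9,5)=36 f(9,7)=9 f(9,9)=1
t=10: f(10,-2)=165 f(10,0)=242 f(10,2)=209 f(10,4)=120 f(10,6)=45 f(10,8)=10 f(10,10)=1
t=11: f(11,-3)=165 f(11,-1)=407 f(11,1)=451 f(11,3)=329 f(11,5)=165 f(11,7)=55 f(11,9)=11 f(11,11)=1
t=12: f(12,-2)=572 f(12,0)=858 f(12,2)=780 f(12,4)=494 f(12,6)=220 f(12,8)=66 f(12,10)=12 f(12,12)=1
t=13: f(13,-3)=572 f(13,-1)=1430 f(13,1)=1638 f(13,3)=1274 f(13,5)=714 f(13,7)=286 f(13,9)=78 f(13,11)=13 f(13,13)=1
t=14: f(14,-2)=2002 f(14,0)=3068 f(14,2)=2912 f(14,4)=1988 f(14,6)=1000 f(14,8)=364 f(14,10)=91 f(14,12)=14 f(14,14)=1
t=15: f(15,-3)=2002 f(15,-1)=5070 f(15,1)=5980 f(15,3)=4900 f(15,5)=2988 f(15,7)=1364 f(15,9)=455 f(15,11)=105 f(15,13)=15 f(15,15)=1
t=16: f(16,-2)=7072 f(16,0)=11050 f(16,2)=10880 f(16,4)=7888 f(16,6)=4352 f(16,8)=1819 f(16,10)=560 f(16,12)=120 f(16,14)=16 f(16,16)=1
t=17: f(17,-3)=7072 f(17,-1)=18122 f(17,1)=21930 f(17,3)=18768 f(17,5)=12240 f(17,7)=6171 f(17,9)=2379 f(17,11)=680 f(17,13)=136 f(17,15)=17 f(17,17)=1
t=18: f(18,-2)=25194 f(18,0)=40052 f(18,2)=40698 f(18,4)=31008 f(18,6)=18411 f(18,8)=8550 f(18,10)=3059 f(18,12)=816 f(18,14)=153 f(18,16)=18 f(18,18)=1
t=19: f(19,-3)=25194 f(19,-1)=65246 f(19,1)=80750 f(19,3)=71706 f(19,5)=49419 f(19,7)=26961 f(19,9)=11609 f(19,11)=3875 f(19,13)=969 f(19,15)=171 f(19,17)=19 f(19,19)=1
t=20: f(20,-2)=90440 f(20,0)=145996 f(20,2)=152456 f(20,4)=121125 f(20,6)=76380 f(20,8)=38570 f(20,10)=15484 f(20,12)=4844 f(20,14)=1140 f(20,16)=190 f(20,18)=20 f(20,20)=1
t=21: f(21,-3)=90440 f(21,-1)=236436 f(21,1)=298452 f(21,3)=273581 f(21,5)=197505 f(21,7)=114950 f(21,9)=54054 f(21,11)=20328 f(21,13)=5984 f(21,15)=1330 f(21,17)=210 f(21,19)=21 f(21,21)=1
t=22: f(22,-2)=326876 f(22,0)=534888 f(22,2)=572033 f(22,4)=471086 f(22,6)=312455 f(22,8)=169004 f(22,10)=74382 f(22,12)=26312 f(22,14)=7314 f(22,16)=1540 f(22,18)=231 f(22,20)=22 f(22,22)=1
t=23: f(23,-3)=326876 f(23,-1)=861764 f(23,1)=1106921 f(23,3)=1043119 f(23,5)=783541 f(23,7)=481459 f(23,9)=243386 f(23,11)=100694 f(23,13)=33626 f(23,15)=8854 f(23,17)=1771 f(23,19)=253 f(23,21)=23 f(23,23)=1
Σ_s f(23,s) = 4992288
P = 4992288/8388608 = 156009/262144

Answer: 156009/262144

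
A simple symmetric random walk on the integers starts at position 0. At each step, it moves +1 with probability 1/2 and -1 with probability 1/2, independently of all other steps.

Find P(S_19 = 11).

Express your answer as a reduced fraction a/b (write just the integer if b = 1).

Answer: 969/131072

Derivation:
To reach position 11 after 19 steps: need 15 steps of +1 and 4 of -1.
Favorable paths: C(19,15) = 3876
Total paths: 2^19 = 524288
P = 3876/524288 = 969/131072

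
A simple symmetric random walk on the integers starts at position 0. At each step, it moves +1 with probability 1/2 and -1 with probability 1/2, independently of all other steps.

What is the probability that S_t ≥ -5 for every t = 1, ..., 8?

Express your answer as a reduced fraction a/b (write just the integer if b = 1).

Answer: 123/128

Derivation:
Let f(t,s) = #length-t paths at position s with S_1..S_t all ≥ -5.
f(t,s) = f(t-1,s-1) + f(t-1,s+1) for s ≥ -5; f(t,s) = 0 for s < -5.
t=0: f(0,0)=1
t=1: f(1,-1)=1 f(1,1)=1
t=2: f(2,-2)=1 f(2,0)=2 f(2,2)=1
t=3: f(3,-3)=1 f(3,-1)=3 f(3,1)=3 f(3,3)=1
t=4: f(4,-4)=1 f(4,-2)=4 f(4,0)=6 f(4,2)=4 f(4,4)=1
t=5: f(5,-5)=1 f(5,-3)=5 f(5,-1)=10 f(5,1)=10 f(5,3)=5 f(5,5)=1
t=6: f(6,-4)=6 f(6,-2)=15 f(6,0)=20 f(6,2)=15 f(6,4)=6 f(6,6)=1
t=7: f(7,-5)=6 f(7,-3)=21 f(7,-1)=35 f(7,1)=35 f(7,3)=21 f(7,5)=7 f(7,7)=1
t=8: f(8,-4)=27 f(8,-2)=56 f(8,0)=70 f(8,2)=56 f(8,4)=28 f(8,6)=8 f(8,8)=1
Σ_s f(8,s) = 246
P = 246/256 = 123/128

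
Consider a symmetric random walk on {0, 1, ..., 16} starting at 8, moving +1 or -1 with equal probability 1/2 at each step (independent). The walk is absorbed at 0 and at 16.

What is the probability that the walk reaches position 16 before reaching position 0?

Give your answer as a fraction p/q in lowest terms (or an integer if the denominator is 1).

Answer: 1/2

Derivation:
Symmetric walk (p = 1/2): the harmonic-function argument gives P(hit 16 before 0 | start at 8) = a/N.
P = 8/16 = 1/2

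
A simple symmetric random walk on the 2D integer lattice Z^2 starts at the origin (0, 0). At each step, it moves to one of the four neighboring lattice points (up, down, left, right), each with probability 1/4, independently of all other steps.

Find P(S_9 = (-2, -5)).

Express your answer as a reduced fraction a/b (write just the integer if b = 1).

Answer: 189/65536

Derivation:
Let h be the number of horizontal steps (so 9-h are vertical). To end at (-2,-5) need (h-2)/2 right-steps and ((9-h)-5)/2 up-steps.
Sum over h with 2 ≤ h ≤ 4, h ≡ 0 (mod 2), 9-h ≡ 1 (mod 2):
h=2: C(9,2)·C(2,0)·C(7,1) = 36·1·7 = 252
h=4: C(9,4)·C(4,1)·C(5,0) = 126·4·1 = 504
Total favorable: 756
Total paths: 4^9 = 262144
P = 756/262144 = 189/65536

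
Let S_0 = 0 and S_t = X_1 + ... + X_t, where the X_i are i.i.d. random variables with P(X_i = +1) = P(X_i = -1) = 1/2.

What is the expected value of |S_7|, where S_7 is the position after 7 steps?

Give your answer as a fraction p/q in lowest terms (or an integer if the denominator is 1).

Answer: 35/16

Derivation:
S_7 takes values m ≡ 1 (mod 2) with |m| ≤ 7; P(S_7=m) = C(7,(7+m)/2)/2^7.
Total paths: 2^7 = 128
Distribution: P(S=-7)=1/128, P(S=-5)=7/128, P(S=-3)=21/128, P(S=-1)=35/128, P(S=1)=35/128, P(S=3)=21/128, P(S=5)=7/128, P(S=7)=1/128
E[|S_7|] = Σ_m |m|·P(S_7=m) = 280/128 = 35/16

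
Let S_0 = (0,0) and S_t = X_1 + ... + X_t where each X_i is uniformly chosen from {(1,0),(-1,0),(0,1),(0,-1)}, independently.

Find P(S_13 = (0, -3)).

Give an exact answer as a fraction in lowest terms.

Let h be the number of horizontal steps (so 13-h are vertical). To end at (0,-3) need (h+0)/2 right-steps and ((13-h)-3)/2 up-steps.
Sum over h with 0 ≤ h ≤ 10, h ≡ 0 (mod 2), 13-h ≡ 1 (mod 2):
h=0: C(13,0)·C(0,0)·C(13,5) = 1·1·1287 = 1287
h=2: C(13,2)·C(2,1)·C(11,4) = 78·2·330 = 51480
h=4: C(13,4)·C(4,2)·C(9,3) = 715·6·84 = 360360
h=6: C(13,6)·C(6,3)·C(7,2) = 1716·20·21 = 720720
h=8: C(13,8)·C(8,4)·C(5,1) = 1287·70·5 = 450450
h=10: C(13,10)·C(10,5)·C(3,0) = 286·252·1 = 72072
Total favorable: 1656369
Total paths: 4^13 = 67108864
P = 1656369/67108864 = 1656369/67108864

Answer: 1656369/67108864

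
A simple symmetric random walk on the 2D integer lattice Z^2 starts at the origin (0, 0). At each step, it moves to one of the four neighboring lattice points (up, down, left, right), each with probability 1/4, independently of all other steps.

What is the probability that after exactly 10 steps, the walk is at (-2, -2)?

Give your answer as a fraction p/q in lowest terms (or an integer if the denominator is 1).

Let h be the number of horizontal steps (so 10-h are vertical). To end at (-2,-2) need (h-2)/2 right-steps and ((10-h)-2)/2 up-steps.
Sum over h with 2 ≤ h ≤ 8, h ≡ 0 (mod 2), 10-h ≡ 0 (mod 2):
h=2: C(10,2)·C(2,0)·C(8,3) = 45·1·56 = 2520
h=4: C(10,4)·C(4,1)·C(6,2) = 210·4·15 = 12600
h=6: C(10,6)·C(6,2)·C(4,1) = 210·15·4 = 12600
h=8: C(10,8)·C(8,3)·C(2,0) = 45·56·1 = 2520
Total favorable: 30240
Total paths: 4^10 = 1048576
P = 30240/1048576 = 945/32768

Answer: 945/32768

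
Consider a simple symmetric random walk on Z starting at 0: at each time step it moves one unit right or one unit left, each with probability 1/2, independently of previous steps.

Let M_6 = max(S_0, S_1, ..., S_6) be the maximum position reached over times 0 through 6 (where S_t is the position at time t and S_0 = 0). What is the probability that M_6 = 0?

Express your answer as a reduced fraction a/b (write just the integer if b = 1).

Answer: 5/16

Derivation:
Let M_6 = max(S_0,...,S_6). Use the reflection principle: for j ≥ 1, #{paths with M_6 ≥ j} = #{S_6 ≥ j} + #{S_6 ≥ j+1}.
P(M_6 ≥ 0) = 1 since S_0 = 0, so #{M_6 ≥ 0} = 64.
#{M_6 ≥ 1} = #{S_6 ≥ 1} + #{S_6 ≥ 2} = 22 + 22 = 44.
#{M_6 = 0} = 64 - 44 = 20.
P(M_6 = 0) = 20/64 = 5/16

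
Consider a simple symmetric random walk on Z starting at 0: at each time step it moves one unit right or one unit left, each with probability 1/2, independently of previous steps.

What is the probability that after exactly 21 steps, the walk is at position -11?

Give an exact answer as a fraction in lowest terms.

Answer: 20349/2097152

Derivation:
To reach position -11 after 21 steps: need 5 steps of +1 and 16 of -1.
Favorable paths: C(21,5) = 20349
Total paths: 2^21 = 2097152
P = 20349/2097152 = 20349/2097152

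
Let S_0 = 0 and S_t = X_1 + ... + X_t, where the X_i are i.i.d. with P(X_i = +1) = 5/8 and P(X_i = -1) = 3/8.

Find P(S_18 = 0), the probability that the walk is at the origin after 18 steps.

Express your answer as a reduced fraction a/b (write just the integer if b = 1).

To be at 0 after 18 steps: need exactly 9 steps of +1 and 9 of -1.
Number of such sequences: C(18,9) = 48620
Each has probability (5/8)^9 · (3/8)^9 = 38443359375/18014398509481984
P = 48620 · 38443359375/18014398509481984 = 467279033203125/4503599627370496

Answer: 467279033203125/4503599627370496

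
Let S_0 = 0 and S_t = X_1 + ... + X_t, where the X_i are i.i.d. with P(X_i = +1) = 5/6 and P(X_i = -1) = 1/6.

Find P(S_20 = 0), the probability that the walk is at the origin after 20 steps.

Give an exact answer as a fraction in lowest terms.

Answer: 451064453125/914039610015744

Derivation:
To be at 0 after 20 steps: need exactly 10 steps of +1 and 10 of -1.
Number of such sequences: C(20,10) = 184756
Each has probability (5/6)^10 · (1/6)^10 = 9765625/3656158440062976
P = 184756 · 9765625/3656158440062976 = 451064453125/914039610015744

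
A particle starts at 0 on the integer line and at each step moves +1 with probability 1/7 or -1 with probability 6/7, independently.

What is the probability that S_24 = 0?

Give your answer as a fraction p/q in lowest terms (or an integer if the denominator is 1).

To be at 0 after 24 steps: need exactly 12 steps of +1 and 12 of -1.
Number of such sequences: C(24,12) = 2704156
Each has probability (1/7)^12 · (6/7)^12 = 2176782336/191581231380566414401
P = 2704156 · 2176782336/191581231380566414401 = 840908430655488/27368747340080916343

Answer: 840908430655488/27368747340080916343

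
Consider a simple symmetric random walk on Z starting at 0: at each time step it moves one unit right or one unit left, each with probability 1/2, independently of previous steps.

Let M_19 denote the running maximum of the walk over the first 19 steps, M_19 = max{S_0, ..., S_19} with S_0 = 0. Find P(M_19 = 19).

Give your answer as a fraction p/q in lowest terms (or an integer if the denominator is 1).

Answer: 1/524288

Derivation:
Let M_19 = max(S_0,...,S_19). Use the reflection principle: for j ≥ 1, #{paths with M_19 ≥ j} = #{S_19 ≥ j} + #{S_19 ≥ j+1}.
By reflection, #{M_19 ≥ 19} = #{S_19 ≥ 19} + #{S_19 ≥ 20} = 1 + 0 = 1.
#{M_19 ≥ 20} = #{S_19 ≥ 20} + #{S_19 ≥ 21} = 0 + 0 = 0.
#{M_19 = 19} = 1 - 0 = 1.
P(M_19 = 19) = 1/524288 = 1/524288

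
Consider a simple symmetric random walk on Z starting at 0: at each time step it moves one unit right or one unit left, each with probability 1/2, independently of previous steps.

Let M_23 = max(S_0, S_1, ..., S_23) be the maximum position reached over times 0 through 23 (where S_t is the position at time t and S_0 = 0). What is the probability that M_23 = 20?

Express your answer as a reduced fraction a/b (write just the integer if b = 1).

Let M_23 = max(S_0,...,S_23). Use the reflection principle: for j ≥ 1, #{paths with M_23 ≥ j} = #{S_23 ≥ j} + #{S_23 ≥ j+1}.
By reflection, #{M_23 ≥ 20} = #{S_23 ≥ 20} + #{S_23 ≥ 21} = 24 + 24 = 48.
#{M_23 ≥ 21} = #{S_23 ≥ 21} + #{S_23 ≥ 22} = 24 + 1 = 25.
#{M_23 = 20} = 48 - 25 = 23.
P(M_23 = 20) = 23/8388608 = 23/8388608

Answer: 23/8388608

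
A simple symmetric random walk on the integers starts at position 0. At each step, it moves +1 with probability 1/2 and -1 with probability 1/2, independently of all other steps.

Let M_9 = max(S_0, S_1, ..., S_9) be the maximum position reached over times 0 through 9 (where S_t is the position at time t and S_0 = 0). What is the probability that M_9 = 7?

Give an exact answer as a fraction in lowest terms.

Answer: 9/512

Derivation:
Let M_9 = max(S_0,...,S_9). Use the reflection principle: for j ≥ 1, #{paths with M_9 ≥ j} = #{S_9 ≥ j} + #{S_9 ≥ j+1}.
By reflection, #{M_9 ≥ 7} = #{S_9 ≥ 7} + #{S_9 ≥ 8} = 10 + 1 = 11.
#{M_9 ≥ 8} = #{S_9 ≥ 8} + #{S_9 ≥ 9} = 1 + 1 = 2.
#{M_9 = 7} = 11 - 2 = 9.
P(M_9 = 7) = 9/512 = 9/512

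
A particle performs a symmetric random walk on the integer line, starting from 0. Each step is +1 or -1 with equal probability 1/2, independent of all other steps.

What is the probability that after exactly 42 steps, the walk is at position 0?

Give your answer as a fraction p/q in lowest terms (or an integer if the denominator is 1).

Answer: 67282234305/549755813888

Derivation:
To return to 0 after 42 steps: need exactly 21 steps of +1 and 21 of -1.
Favorable paths: C(42,21) = 538257874440
Total paths: 2^42 = 4398046511104
P = 538257874440/4398046511104 = 67282234305/549755813888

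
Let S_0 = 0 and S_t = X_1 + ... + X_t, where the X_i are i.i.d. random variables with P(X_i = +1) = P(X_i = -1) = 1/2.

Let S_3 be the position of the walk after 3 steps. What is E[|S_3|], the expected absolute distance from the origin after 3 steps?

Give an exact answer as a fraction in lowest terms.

S_3 takes values m ≡ 1 (mod 2) with |m| ≤ 3; P(S_3=m) = C(3,(3+m)/2)/2^3.
Total paths: 2^3 = 8
Distribution: P(S=-3)=1/8, P(S=-1)=3/8, P(S=1)=3/8, P(S=3)=1/8
E[|S_3|] = Σ_m |m|·P(S_3=m) = 12/8 = 3/2

Answer: 3/2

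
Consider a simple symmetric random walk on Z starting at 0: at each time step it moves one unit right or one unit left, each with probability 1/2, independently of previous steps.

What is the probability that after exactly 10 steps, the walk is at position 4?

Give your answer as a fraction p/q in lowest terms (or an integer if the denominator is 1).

To reach position 4 after 10 steps: need 7 steps of +1 and 3 of -1.
Favorable paths: C(10,7) = 120
Total paths: 2^10 = 1024
P = 120/1024 = 15/128

Answer: 15/128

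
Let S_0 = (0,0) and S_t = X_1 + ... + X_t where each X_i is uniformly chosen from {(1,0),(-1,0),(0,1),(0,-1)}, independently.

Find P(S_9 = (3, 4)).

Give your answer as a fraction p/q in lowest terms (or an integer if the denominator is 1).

Answer: 567/131072

Derivation:
Let h be the number of horizontal steps (so 9-h are vertical). To end at (3,4) need (h+3)/2 right-steps and ((9-h)+4)/2 up-steps.
Sum over h with 3 ≤ h ≤ 5, h ≡ 1 (mod 2), 9-h ≡ 0 (mod 2):
h=3: C(9,3)·C(3,3)·C(6,5) = 84·1·6 = 504
h=5: C(9,5)·C(5,4)·C(4,4) = 126·5·1 = 630
Total favorable: 1134
Total paths: 4^9 = 262144
P = 1134/262144 = 567/131072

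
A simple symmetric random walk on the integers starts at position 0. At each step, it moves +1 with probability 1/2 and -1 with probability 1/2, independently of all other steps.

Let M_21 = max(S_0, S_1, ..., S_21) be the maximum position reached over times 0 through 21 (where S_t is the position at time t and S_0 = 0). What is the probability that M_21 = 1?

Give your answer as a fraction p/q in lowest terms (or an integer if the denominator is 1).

Let M_21 = max(S_0,...,S_21). Use the reflection principle: for j ≥ 1, #{paths with M_21 ≥ j} = #{S_21 ≥ j} + #{S_21 ≥ j+1}.
By reflection, #{M_21 ≥ 1} = #{S_21 ≥ 1} + #{S_21 ≥ 2} = 1048576 + 695860 = 1744436.
#{M_21 ≥ 2} = #{S_21 ≥ 2} + #{S_21 ≥ 3} = 695860 + 695860 = 1391720.
#{M_21 = 1} = 1744436 - 1391720 = 352716.
P(M_21 = 1) = 352716/2097152 = 88179/524288

Answer: 88179/524288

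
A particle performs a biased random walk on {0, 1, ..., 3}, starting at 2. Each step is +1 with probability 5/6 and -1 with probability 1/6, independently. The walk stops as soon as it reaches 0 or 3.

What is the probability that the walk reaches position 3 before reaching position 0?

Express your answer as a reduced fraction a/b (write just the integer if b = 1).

Answer: 30/31

Derivation:
Biased walk: p = 5/6, q = 1/6, r = q/p = 1/5
Gambler's ruin: P(hit 3 before 0 | start at 2) = (1 - r^a)/(1 - r^N)
r^2 = 1/25; r^3 = 1/125
P = (1 - 1/25) / (1 - 1/125) = 24/25 / 124/125 = 30/31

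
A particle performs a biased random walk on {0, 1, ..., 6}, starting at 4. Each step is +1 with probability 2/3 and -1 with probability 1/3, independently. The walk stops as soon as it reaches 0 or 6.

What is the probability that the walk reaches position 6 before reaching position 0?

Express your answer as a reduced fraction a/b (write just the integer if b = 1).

Answer: 20/21

Derivation:
Biased walk: p = 2/3, q = 1/3, r = q/p = 1/2
Gambler's ruin: P(hit 6 before 0 | start at 4) = (1 - r^a)/(1 - r^N)
r^4 = 1/16; r^6 = 1/64
P = (1 - 1/16) / (1 - 1/64) = 15/16 / 63/64 = 20/21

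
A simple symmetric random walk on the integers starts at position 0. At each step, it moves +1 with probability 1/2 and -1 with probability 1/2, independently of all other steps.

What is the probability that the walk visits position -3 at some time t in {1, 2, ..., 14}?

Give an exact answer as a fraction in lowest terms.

Count via complement. Let g(t,s) = #length-t paths at position s with S_1..S_t all ≠ -3.
g(t,s) = g(t-1,s-1) + g(t-1,s+1) for s ≠ -3; g(t,-3) = 0.
t=0: g(0,0)=1
t=1: g(1,-1)=1 g(1,1)=1
t=2: g(2,-2)=1 g(2,0)=2 g(2,2)=1
t=3: g(3,-1)=3 g(3,1)=3 g(3,3)=1
t=4: g(4,-2)=3 g(4,0)=6 g(4,2)=4 g(4,4)=1
t=5: g(5,-1)=9 g(5,1)=10 g(5,3)=5 g(5,5)=1
t=6: g(6,-2)=9 g(6,0)=19 g(6,2)=15 g(6,4)=6 g(6,6)=1
t=7: g(7,-1)=28 g(7,1)=34 g(7,3)=21 g(7,5)=7 g(7,7)=1
t=8: g(8,-2)=28 g(8,0)=62 g(8,2)=55 g(8,4)=28 g(8,6)=8 g(8,8)=1
t=9: g(9,-1)=90 g(9,1)=117 g(9,3)=83 g(9,5)=36 g(9,7)=9 g(9,9)=1
t=10: g(10,-2)=90 g(10,0)=207 g(10,2)=200 g(10,4)=119 g(10,6)=45 g(10,8)=10 g(10,10)=1
t=11: g(11,-1)=297 g(11,1)=407 g(11,3)=319 g(11,5)=164 g(11,7)=55 g(11,9)=11 g(11,11)=1
t=12: g(12,-2)=297 g(12,0)=704 g(12,2)=726 g(12,4)=483 g(12,6)=219 g(12,8)=66 g(12,10)=12 g(12,12)=1
t=13: g(13,-1)=1001 g(13,1)=1430 g(13,3)=1209 g(13,5)=702 g(13,7)=285 g(13,9)=78 g(13,11)=13 g(13,13)=1
t=14: g(14,-2)=1001 g(14,0)=2431 g(14,2)=2639 g(14,4)=1911 g(14,6)=987 g(14,8)=363 g(14,10)=91 g(14,12)=14 g(14,14)=1
Paths never hitting -3: Σ_s g(14,s) = 9438
Paths hitting -3: 2^14 - 9438 = 6946
P = 6946/16384 = 3473/8192

Answer: 3473/8192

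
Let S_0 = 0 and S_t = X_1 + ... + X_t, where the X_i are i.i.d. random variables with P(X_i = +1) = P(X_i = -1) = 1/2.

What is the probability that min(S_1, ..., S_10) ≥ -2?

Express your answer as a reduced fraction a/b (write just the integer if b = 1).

Answer: 21/32

Derivation:
Let f(t,s) = #length-t paths at position s with S_1..S_t all ≥ -2.
f(t,s) = f(t-1,s-1) + f(t-1,s+1) for s ≥ -2; f(t,s) = 0 for s < -2.
t=0: f(0,0)=1
t=1: f(1,-1)=1 f(1,1)=1
t=2: f(2,-2)=1 f(2,0)=2 f(2,2)=1
t=3: f(3,-1)=3 f(3,1)=3 f(3,3)=1
t=4: f(4,-2)=3 f(4,0)=6 f(4,2)=4 f(4,4)=1
t=5: f(5,-1)=9 f(5,1)=10 f(5,3)=5 f(5,5)=1
t=6: f(6,-2)=9 f(6,0)=19 f(6,2)=15 f(6,4)=6 f(6,6)=1
t=7: f(7,-1)=28 f(7,1)=34 f(7,3)=21 f(7,5)=7 f(7,7)=1
t=8: f(8,-2)=28 f(8,0)=62 f(8,2)=55 f(8,4)=28 f(8,6)=8 f(8,8)=1
t=9: f(9,-1)=90 f(9,1)=117 f(9,3)=83 f(9,5)=36 f(9,7)=9 f(9,9)=1
t=10: f(10,-2)=90 f(10,0)=207 f(10,2)=200 f(10,4)=119 f(10,6)=45 f(10,8)=10 f(10,10)=1
Σ_s f(10,s) = 672
P = 672/1024 = 21/32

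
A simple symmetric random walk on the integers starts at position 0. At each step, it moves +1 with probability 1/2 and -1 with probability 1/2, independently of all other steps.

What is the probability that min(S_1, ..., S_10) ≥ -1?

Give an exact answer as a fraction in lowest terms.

Answer: 231/512

Derivation:
Let f(t,s) = #length-t paths at position s with S_1..S_t all ≥ -1.
f(t,s) = f(t-1,s-1) + f(t-1,s+1) for s ≥ -1; f(t,s) = 0 for s < -1.
t=0: f(0,0)=1
t=1: f(1,-1)=1 f(1,1)=1
t=2: f(2,0)=2 f(2,2)=1
t=3: f(3,-1)=2 f(3,1)=3 f(3,3)=1
t=4: f(4,0)=5 f(4,2)=4 f(4,4)=1
t=5: f(5,-1)=5 f(5,1)=9 f(5,3)=5 f(5,5)=1
t=6: f(6,0)=14 f(6,2)=14 f(6,4)=6 f(6,6)=1
t=7: f(7,-1)=14 f(7,1)=28 f(7,3)=20 f(7,5)=7 f(7,7)=1
t=8: f(8,0)=42 f(8,2)=48 f(8,4)=27 f(8,6)=8 f(8,8)=1
t=9: f(9,-1)=42 f(9,1)=90 f(9,3)=75 f(9,5)=35 f(9,7)=9 f(9,9)=1
t=10: f(10,0)=132 f(10,2)=165 f(10,4)=110 f(10,6)=44 f(10,8)=10 f(10,10)=1
Σ_s f(10,s) = 462
P = 462/1024 = 231/512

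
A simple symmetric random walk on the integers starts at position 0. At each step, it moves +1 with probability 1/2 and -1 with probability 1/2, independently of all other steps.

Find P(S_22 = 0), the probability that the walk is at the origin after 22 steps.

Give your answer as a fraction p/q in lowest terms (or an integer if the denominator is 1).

To return to 0 after 22 steps: need exactly 11 steps of +1 and 11 of -1.
Favorable paths: C(22,11) = 705432
Total paths: 2^22 = 4194304
P = 705432/4194304 = 88179/524288

Answer: 88179/524288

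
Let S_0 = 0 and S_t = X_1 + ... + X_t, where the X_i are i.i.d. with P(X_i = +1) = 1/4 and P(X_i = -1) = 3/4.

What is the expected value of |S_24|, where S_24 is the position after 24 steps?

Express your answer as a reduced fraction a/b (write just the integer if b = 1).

Answer: 105649962067677/8796093022208

Derivation:
S_24 takes values m ≡ 0 (mod 2) with |m| ≤ 24; P(S_24=m) = C(24,(24+m)/2) · (1/4)^((24+m)/2) · (3/4)^((24-m)/2).
Distribution: P(S=-24)=282429536481/281474976710656, P(S=-22)=282429536481/35184372088832, P(S=-20)=2165293113021/70368744177664, P(S=-18)=2646469360359/35184372088832, P(S=-16)=18525285522513/140737488355328, P(S=-14)=6175095174171/35184372088832, P(S=-12)=13036312034361/70368744177664, P(S=-10)=5586990871869/35184372088832, P(S=-8)=31659614940591/281474976710656, P(S=-6)=1172578331133/17592186044416, P(S=-4)=1172578331133/35184372088832, P(S=-2)=248728736907/17592186044416, P(S=0)=359274842199/70368744177664, P(S=2)=27636526323/17592186044416, P(S=4)=14476275693/35184372088832, P(S=6)=1608475077/17592186044416, P(S=8)=4825425231/281474976710656, P(S=10)=94616181/35184372088832, P(S=12)=24530121/70368744177664, P(S=14)=1291059/35184372088832, P(S=16)=430353/140737488355328, P(S=18)=6831/35184372088832, P(S=20)=621/70368744177664, P(S=22)=9/35184372088832, P(S=24)=1/281474976710656
E[|S_24|] = Σ_m |m|·P(S_24=m) = 105649962067677/8796093022208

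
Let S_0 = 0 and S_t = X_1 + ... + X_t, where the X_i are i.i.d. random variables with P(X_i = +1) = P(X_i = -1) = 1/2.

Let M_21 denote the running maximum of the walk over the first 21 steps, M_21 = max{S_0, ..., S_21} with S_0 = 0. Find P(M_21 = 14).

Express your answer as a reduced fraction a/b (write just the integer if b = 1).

Answer: 665/1048576

Derivation:
Let M_21 = max(S_0,...,S_21). Use the reflection principle: for j ≥ 1, #{paths with M_21 ≥ j} = #{S_21 ≥ j} + #{S_21 ≥ j+1}.
By reflection, #{M_21 ≥ 14} = #{S_21 ≥ 14} + #{S_21 ≥ 15} = 1562 + 1562 = 3124.
#{M_21 ≥ 15} = #{S_21 ≥ 15} + #{S_21 ≥ 16} = 1562 + 232 = 1794.
#{M_21 = 14} = 3124 - 1794 = 1330.
P(M_21 = 14) = 1330/2097152 = 665/1048576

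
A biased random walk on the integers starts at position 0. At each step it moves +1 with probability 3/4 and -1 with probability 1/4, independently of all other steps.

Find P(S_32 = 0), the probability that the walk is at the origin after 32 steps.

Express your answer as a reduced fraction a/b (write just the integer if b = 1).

Answer: 12937269923450595/9223372036854775808

Derivation:
To be at 0 after 32 steps: need exactly 16 steps of +1 and 16 of -1.
Number of such sequences: C(32,16) = 601080390
Each has probability (3/4)^16 · (1/4)^16 = 43046721/18446744073709551616
P = 601080390 · 43046721/18446744073709551616 = 12937269923450595/9223372036854775808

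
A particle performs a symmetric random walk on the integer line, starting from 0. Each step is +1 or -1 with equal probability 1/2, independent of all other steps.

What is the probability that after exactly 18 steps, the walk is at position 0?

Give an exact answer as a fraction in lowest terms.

To return to 0 after 18 steps: need exactly 9 steps of +1 and 9 of -1.
Favorable paths: C(18,9) = 48620
Total paths: 2^18 = 262144
P = 48620/262144 = 12155/65536

Answer: 12155/65536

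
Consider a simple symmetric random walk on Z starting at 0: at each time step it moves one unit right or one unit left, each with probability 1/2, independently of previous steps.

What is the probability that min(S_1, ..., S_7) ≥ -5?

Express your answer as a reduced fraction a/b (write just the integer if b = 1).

Answer: 63/64

Derivation:
Let f(t,s) = #length-t paths at position s with S_1..S_t all ≥ -5.
f(t,s) = f(t-1,s-1) + f(t-1,s+1) for s ≥ -5; f(t,s) = 0 for s < -5.
t=0: f(0,0)=1
t=1: f(1,-1)=1 f(1,1)=1
t=2: f(2,-2)=1 f(2,0)=2 f(2,2)=1
t=3: f(3,-3)=1 f(3,-1)=3 f(3,1)=3 f(3,3)=1
t=4: f(4,-4)=1 f(4,-2)=4 f(4,0)=6 f(4,2)=4 f(4,4)=1
t=5: f(5,-5)=1 f(5,-3)=5 f(5,-1)=10 f(5,1)=10 f(5,3)=5 f(5,5)=1
t=6: f(6,-4)=6 f(6,-2)=15 f(6,0)=20 f(6,2)=15 f(6,4)=6 f(6,6)=1
t=7: f(7,-5)=6 f(7,-3)=21 f(7,-1)=35 f(7,1)=35 f(7,3)=21 f(7,5)=7 f(7,7)=1
Σ_s f(7,s) = 126
P = 126/128 = 63/64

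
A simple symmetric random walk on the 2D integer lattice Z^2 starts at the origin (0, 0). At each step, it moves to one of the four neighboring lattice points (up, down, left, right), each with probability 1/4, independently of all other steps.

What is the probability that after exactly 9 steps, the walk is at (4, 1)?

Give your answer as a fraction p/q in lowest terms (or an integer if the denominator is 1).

Answer: 189/16384

Derivation:
Let h be the number of horizontal steps (so 9-h are vertical). To end at (4,1) need (h+4)/2 right-steps and ((9-h)+1)/2 up-steps.
Sum over h with 4 ≤ h ≤ 8, h ≡ 0 (mod 2), 9-h ≡ 1 (mod 2):
h=4: C(9,4)·C(4,4)·C(5,3) = 126·1·10 = 1260
h=6: C(9,6)·C(6,5)·C(3,2) = 84·6·3 = 1512
h=8: C(9,8)·C(8,6)·C(1,1) = 9·28·1 = 252
Total favorable: 3024
Total paths: 4^9 = 262144
P = 3024/262144 = 189/16384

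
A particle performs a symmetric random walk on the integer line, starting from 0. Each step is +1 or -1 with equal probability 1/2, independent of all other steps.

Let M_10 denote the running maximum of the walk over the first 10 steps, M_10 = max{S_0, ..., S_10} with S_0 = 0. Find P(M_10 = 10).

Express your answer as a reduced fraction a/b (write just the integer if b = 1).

Let M_10 = max(S_0,...,S_10). Use the reflection principle: for j ≥ 1, #{paths with M_10 ≥ j} = #{S_10 ≥ j} + #{S_10 ≥ j+1}.
By reflection, #{M_10 ≥ 10} = #{S_10 ≥ 10} + #{S_10 ≥ 11} = 1 + 0 = 1.
#{M_10 ≥ 11} = #{S_10 ≥ 11} + #{S_10 ≥ 12} = 0 + 0 = 0.
#{M_10 = 10} = 1 - 0 = 1.
P(M_10 = 10) = 1/1024 = 1/1024

Answer: 1/1024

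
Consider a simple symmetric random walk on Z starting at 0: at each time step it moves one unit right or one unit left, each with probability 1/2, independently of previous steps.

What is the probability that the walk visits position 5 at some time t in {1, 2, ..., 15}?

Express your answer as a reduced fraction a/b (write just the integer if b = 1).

Answer: 6885/32768

Derivation:
Count via complement. Let g(t,s) = #length-t paths at position s with S_1..S_t all ≠ 5.
g(t,s) = g(t-1,s-1) + g(t-1,s+1) for s ≠ 5; g(t,5) = 0.
t=0: g(0,0)=1
t=1: g(1,-1)=1 g(1,1)=1
t=2: g(2,-2)=1 g(2,0)=2 g(2,2)=1
t=3: g(3,-3)=1 g(3,-1)=3 g(3,1)=3 g(3,3)=1
t=4: g(4,-4)=1 g(4,-2)=4 g(4,0)=6 g(4,2)=4 g(4,4)=1
t=5: g(5,-5)=1 g(5,-3)=5 g(5,-1)=10 g(5,1)=10 g(5,3)=5
t=6: g(6,-6)=1 g(6,-4)=6 g(6,-2)=15 g(6,0)=20 g(6,2)=15 g(6,4)=5
t=7: g(7,-7)=1 g(7,-5)=7 g(7,-3)=21 g(7,-1)=35 g(7,1)=35 g(7,3)=20
t=8: g(8,-8)=1 g(8,-6)=8 g(8,-4)=28 g(8,-2)=56 g(8,0)=70 g(8,2)=55 g(8,4)=20
t=9: g(9,-9)=1 g(9,-7)=9 g(9,-5)=36 g(9,-3)=84 g(9,-1)=126 g(9,1)=125 g(9,3)=75
t=10: g(10,-10)=1 g(10,-8)=10 g(10,-6)=45 g(10,-4)=120 g(10,-2)=210 g(10,0)=251 g(10,2)=200 g(10,4)=75
t=11: g(11,-11)=1 g(11,-9)=11 g(11,-7)=55 g(11,-5)=165 g(11,-3)=330 g(11,-1)=461 g(11,1)=451 g(11,3)=275
t=12: g(12,-12)=1 g(12,-10)=12 g(12,-8)=66 g(12,-6)=220 g(12,-4)=495 g(12,-2)=791 g(12,0)=912 g(12,2)=726 g(12,4)=275
t=13: g(13,-13)=1 g(13,-11)=13 g(13,-9)=78 g(13,-7)=286 g(13,-5)=715 g(13,-3)=1286 g(13,-1)=1703 g(13,1)=1638 g(13,3)=1001
t=14: g(14,-14)=1 g(14,-12)=14 g(14,-10)=91 g(14,-8)=364 g(14,-6)=1001 g(14,-4)=2001 g(14,-2)=2989 g(14,0)=3341 g(14,2)=2639 g(14,4)=1001
t=15: g(15,-15)=1 g(15,-13)=15 g(15,-11)=105 g(15,-9)=455 g(15,-7)=1365 g(15,-5)=3002 g(15,-3)=4990 g(15,-1)=6330 g(15,1)=5980 g(15,3)=3640
Paths never hitting 5: Σ_s g(15,s) = 25883
Paths hitting 5: 2^15 - 25883 = 6885
P = 6885/32768 = 6885/32768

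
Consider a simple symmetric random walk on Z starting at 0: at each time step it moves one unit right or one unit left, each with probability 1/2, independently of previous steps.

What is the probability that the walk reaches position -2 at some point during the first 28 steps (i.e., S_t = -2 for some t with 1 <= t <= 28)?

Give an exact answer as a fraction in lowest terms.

Answer: 23859587/33554432

Derivation:
Count via complement. Let g(t,s) = #length-t paths at position s with S_1..S_t all ≠ -2.
g(t,s) = g(t-1,s-1) + g(t-1,s+1) for s ≠ -2; g(t,-2) = 0.
t=0: g(0,0)=1
t=1: g(1,-1)=1 g(1,1)=1
t=2: g(2,0)=2 g(2,2)=1
t=3: g(3,-1)=2 g(3,1)=3 g(3,3)=1
t=4: g(4,0)=5 g(4,2)=4 g(4,4)=1
t=5: g(5,-1)=5 g(5,1)=9 g(5,3)=5 g(5,5)=1
t=6: g(6,0)=14 g(6,2)=14 g(6,4)=6 g(6,6)=1
t=7: g(7,-1)=14 g(7,1)=28 g(7,3)=20 g(7,5)=7 g(7,7)=1
t=8: g(8,0)=42 g(8,2)=48 g(8,4)=27 g(8,6)=8 g(8,8)=1
t=9: g(9,-1)=42 g(9,1)=90 g(9,3)=75 g(9,5)=35 g(9,7)=9 g(9,9)=1
t=10: g(10,0)=132 g(10,2)=165 g(10,4)=110 g(10,6)=44 g(10,8)=10 g(10,10)=1
t=11: g(11,-1)=132 g(11,1)=297 g(11,3)=275 g(11,5)=154 g(11,7)=54 g(11,9)=11 g(11,11)=1
t=12: g(12,0)=429 g(12,2)=572 g(12,4)=429 g(12,6)=208 g(12,8)=65 g(12,10)=12 g(12,12)=1
t=13: g(13,-1)=429 g(13,1)=1001 g(13,3)=1001 g(13,5)=637 g(13,7)=273 g(13,9)=77 g(13,11)=13 g(13,13)=1
t=14: g(14,0)=1430 g(14,2)=2002 g(14,4)=1638 g(14,6)=910 g(14,8)=350 g(14,10)=90 g(14,12)=14 g(14,14)=1
t=15: g(15,-1)=1430 g(15,1)=3432 g(15,3)=3640 g(15,5)=2548 g(15,7)=1260 g(15,9)=440 g(15,11)=104 g(15,13)=15 g(15,15)=1
t=16: g(16,0)=4862 g(16,2)=7072 g(16,4)=6188 g(16,6)=3808 g(16,8)=1700 g(16,10)=544 g(16,12)=119 g(16,14)=16 g(16,16)=1
t=17: g(17,-1)=4862 g(17,1)=11934 g(17,3)=13260 g(17,5)=9996 g(17,7)=5508 g(17,9)=2244 g(17,11)=663 g(17,13)=135 g(17,15)=17 g(17,17)=1
t=18: g(18,0)=16796 g(18,2)=25194 g(18,4)=23256 g(18,6)=15504 g(18,8)=7752 g(18,10)=2907 g(18,12)=798 g(18,14)=152 g(18,16)=18 g(18,18)=1
t=19: g(19,-1)=16796 g(19,1)=41990 g(19,3)=48450 g(19,5)=38760 g(19,7)=23256 g(19,9)=10659 g(19,11)=3705 g(19,13)=950 g(19,15)=170 g(19,17)=19 g(19,19)=1
t=20: g(20,0)=58786 g(20,2)=90440 g(20,4)=87210 g(20,6)=62016 g(20,8)=33915 g(20,10)=14364 g(20,12)=4655 g(20,14)=1120 g(20,16)=189 g(20,18)=20 g(20,20)=1
t=21: g(21,-1)=58786 g(21,1)=149226 g(21,3)=177650 g(21,5)=149226 g(21,7)=95931 g(21,9)=48279 g(21,11)=19019 g(21,13)=5775 g(21,15)=1309 g(21,17)=209 g(21,19)=21 g(21,21)=1
t=22: g(22,0)=208012 g(22,2)=326876 g(22,4)=326876 g(22,6)=245157 g(22,8)=144210 g(22,10)=67298 g(22,12)=24794 g(22,14)=7084 g(22,16)=1518 g(22,18)=230 g(22,20)=22 g(22,22)=1
t=23: g(23,-1)=208012 g(23,1)=534888 g(23,3)=653752 g(23,5)=572033 g(23,7)=389367 g(23,9)=211508 g(23,11)=92092 g(23,13)=31878 g(23,15)=8602 g(23,17)=1748 g(23,19)=252 g(23,21)=23 g(23,23)=1
t=24: g(24,0)=742900 g(24,2)=1188640 g(24,4)=1225785 g(24,6)=961400 g(24,8)=600875 g(24,10)=303600 g(24,12)=123970 g(24,14)=40480 g(24,16)=10350 g(24,18)=2000 g(24,20)=275 g(24,22)=24 g(24,24)=1
t=25: g(25,-1)=742900 g(25,1)=1931540 g(25,3)=2414425 g(25,5)=2187185 g(25,7)=1562275 g(25,9)=904475 g(25,11)=427570 g(25,13)=164450 g(25,15)=50830 g(25,17)=12350 g(25,19)=2275 g(25,21)=299 g(25,23)=25 g(25,25)=1
t=26: g(26,0)=2674440 g(26,2)=4345965 g(26,4)=4601610 g(26,6)=3749460 g(26,8)=2466750 g(26,10)=1332045 g(26,12)=592020 g(26,14)=215280 g(26,16)=63180 g(26,18)=14625 g(26,20)=2574 g(26,22)=324 g(26,24)=26 g(26,26)=1
t=27: g(27,-1)=2674440 g(27,1)=7020405 g(27,3)=8947575 g(27,5)=8351070 g(27,7)=6216210 g(27,9)=3798795 g(27,11)=1924065 g(27,13)=807300 g(27,15)=278460 g(27,17)=77805 g(27,19)=17199 g(27,21)=2898 g(27,23)=350 g(27,25)=27 g(27,27)=1
t=28: g(28,0)=9694845 g(28,2)=15967980 g(28,4)=17298645 g(28,6)=14567280 g(28,8)=10015005 g(28,10)=5722860 g(28,12)=2731365 g(28,14)=1085760 g(28,16)=356265 g(28,18)=95004 g(28,20)=20097 g(28,22)=3248 g(28,24)=377 g(28,26)=28 g(28,28)=1
Paths never hitting -2: Σ_s g(28,s) = 77558760
Paths hitting -2: 2^28 - 77558760 = 190876696
P = 190876696/268435456 = 23859587/33554432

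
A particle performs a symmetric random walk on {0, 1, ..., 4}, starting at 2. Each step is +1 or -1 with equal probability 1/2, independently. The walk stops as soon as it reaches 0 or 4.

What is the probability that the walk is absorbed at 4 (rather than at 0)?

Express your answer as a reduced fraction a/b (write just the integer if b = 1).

Answer: 1/2

Derivation:
Symmetric walk (p = 1/2): the harmonic-function argument gives P(hit 4 before 0 | start at 2) = a/N.
P = 2/4 = 1/2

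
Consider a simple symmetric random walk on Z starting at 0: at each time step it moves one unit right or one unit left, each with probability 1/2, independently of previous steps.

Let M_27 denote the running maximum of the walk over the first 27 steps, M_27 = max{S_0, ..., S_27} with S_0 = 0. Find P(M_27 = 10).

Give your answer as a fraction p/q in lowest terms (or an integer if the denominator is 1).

Let M_27 = max(S_0,...,S_27). Use the reflection principle: for j ≥ 1, #{paths with M_27 ≥ j} = #{S_27 ≥ j} + #{S_27 ≥ j+1}.
By reflection, #{M_27 ≥ 10} = #{S_27 ≥ 10} + #{S_27 ≥ 11} = 3505699 + 3505699 = 7011398.
#{M_27 ≥ 11} = #{S_27 ≥ 11} + #{S_27 ≥ 12} = 3505699 + 1285624 = 4791323.
#{M_27 = 10} = 7011398 - 4791323 = 2220075.
P(M_27 = 10) = 2220075/134217728 = 2220075/134217728

Answer: 2220075/134217728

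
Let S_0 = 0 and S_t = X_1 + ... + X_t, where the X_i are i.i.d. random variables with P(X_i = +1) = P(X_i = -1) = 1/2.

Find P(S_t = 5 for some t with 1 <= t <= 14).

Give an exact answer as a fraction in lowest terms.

Answer: 1471/8192

Derivation:
Count via complement. Let g(t,s) = #length-t paths at position s with S_1..S_t all ≠ 5.
g(t,s) = g(t-1,s-1) + g(t-1,s+1) for s ≠ 5; g(t,5) = 0.
t=0: g(0,0)=1
t=1: g(1,-1)=1 g(1,1)=1
t=2: g(2,-2)=1 g(2,0)=2 g(2,2)=1
t=3: g(3,-3)=1 g(3,-1)=3 g(3,1)=3 g(3,3)=1
t=4: g(4,-4)=1 g(4,-2)=4 g(4,0)=6 g(4,2)=4 g(4,4)=1
t=5: g(5,-5)=1 g(5,-3)=5 g(5,-1)=10 g(5,1)=10 g(5,3)=5
t=6: g(6,-6)=1 g(6,-4)=6 g(6,-2)=15 g(6,0)=20 g(6,2)=15 g(6,4)=5
t=7: g(7,-7)=1 g(7,-5)=7 g(7,-3)=21 g(7,-1)=35 g(7,1)=35 g(7,3)=20
t=8: g(8,-8)=1 g(8,-6)=8 g(8,-4)=28 g(8,-2)=56 g(8,0)=70 g(8,2)=55 g(8,4)=20
t=9: g(9,-9)=1 g(9,-7)=9 g(9,-5)=36 g(9,-3)=84 g(9,-1)=126 g(9,1)=125 g(9,3)=75
t=10: g(10,-10)=1 g(10,-8)=10 g(10,-6)=45 g(10,-4)=120 g(10,-2)=210 g(10,0)=251 g(10,2)=200 g(10,4)=75
t=11: g(11,-11)=1 g(11,-9)=11 g(11,-7)=55 g(11,-5)=165 g(11,-3)=330 g(11,-1)=461 g(11,1)=451 g(11,3)=275
t=12: g(12,-12)=1 g(12,-10)=12 g(12,-8)=66 g(12,-6)=220 g(12,-4)=495 g(12,-2)=791 g(12,0)=912 g(12,2)=726 g(12,4)=275
t=13: g(13,-13)=1 g(13,-11)=13 g(13,-9)=78 g(13,-7)=286 g(13,-5)=715 g(13,-3)=1286 g(13,-1)=1703 g(13,1)=1638 g(13,3)=1001
t=14: g(14,-14)=1 g(14,-12)=14 g(14,-10)=91 g(14,-8)=364 g(14,-6)=1001 g(14,-4)=2001 g(14,-2)=2989 g(14,0)=3341 g(14,2)=2639 g(14,4)=1001
Paths never hitting 5: Σ_s g(14,s) = 13442
Paths hitting 5: 2^14 - 13442 = 2942
P = 2942/16384 = 1471/8192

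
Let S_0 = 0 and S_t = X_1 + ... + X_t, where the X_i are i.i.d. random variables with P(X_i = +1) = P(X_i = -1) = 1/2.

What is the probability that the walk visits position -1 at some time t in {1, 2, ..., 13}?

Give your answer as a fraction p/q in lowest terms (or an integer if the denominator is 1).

Answer: 1619/2048

Derivation:
Count via complement. Let g(t,s) = #length-t paths at position s with S_1..S_t all ≠ -1.
g(t,s) = g(t-1,s-1) + g(t-1,s+1) for s ≠ -1; g(t,-1) = 0.
t=0: g(0,0)=1
t=1: g(1,1)=1
t=2: g(2,0)=1 g(2,2)=1
t=3: g(3,1)=2 g(3,3)=1
t=4: g(4,0)=2 g(4,2)=3 g(4,4)=1
t=5: g(5,1)=5 g(5,3)=4 g(5,5)=1
t=6: g(6,0)=5 g(6,2)=9 g(6,4)=5 g(6,6)=1
t=7: g(7,1)=14 g(7,3)=14 g(7,5)=6 g(7,7)=1
t=8: g(8,0)=14 g(8,2)=28 g(8,4)=20 g(8,6)=7 g(8,8)=1
t=9: g(9,1)=42 g(9,3)=48 g(9,5)=27 g(9,7)=8 g(9,9)=1
t=10: g(10,0)=42 g(10,2)=90 g(10,4)=75 g(10,6)=35 g(10,8)=9 g(10,10)=1
t=11: g(11,1)=132 g(11,3)=165 g(11,5)=110 g(11,7)=44 g(11,9)=10 g(11,11)=1
t=12: g(12,0)=132 g(12,2)=297 g(12,4)=275 g(12,6)=154 g(12,8)=54 g(12,10)=11 g(12,12)=1
t=13: g(13,1)=429 g(13,3)=572 g(13,5)=429 g(13,7)=208 g(13,9)=65 g(13,11)=12 g(13,13)=1
Paths never hitting -1: Σ_s g(13,s) = 1716
Paths hitting -1: 2^13 - 1716 = 6476
P = 6476/8192 = 1619/2048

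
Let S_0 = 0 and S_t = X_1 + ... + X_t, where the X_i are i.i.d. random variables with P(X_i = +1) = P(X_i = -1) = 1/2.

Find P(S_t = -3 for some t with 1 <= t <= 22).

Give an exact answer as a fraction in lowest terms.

Count via complement. Let g(t,s) = #length-t paths at position s with S_1..S_t all ≠ -3.
g(t,s) = g(t-1,s-1) + g(t-1,s+1) for s ≠ -3; g(t,-3) = 0.
t=0: g(0,0)=1
t=1: g(1,-1)=1 g(1,1)=1
t=2: g(2,-2)=1 g(2,0)=2 g(2,2)=1
t=3: g(3,-1)=3 g(3,1)=3 g(3,3)=1
t=4: g(4,-2)=3 g(4,0)=6 g(4,2)=4 g(4,4)=1
t=5: g(5,-1)=9 g(5,1)=10 g(5,3)=5 g(5,5)=1
t=6: g(6,-2)=9 g(6,0)=19 g(6,2)=15 g(6,4)=6 g(6,6)=1
t=7: g(7,-1)=28 g(7,1)=34 g(7,3)=21 g(7,5)=7 g(7,7)=1
t=8: g(8,-2)=28 g(8,0)=62 g(8,2)=55 g(8,4)=28 g(8,6)=8 g(8,8)=1
t=9: g(9,-1)=90 g(9,1)=117 g(9,3)=83 g(9,5)=36 g(9,7)=9 g(9,9)=1
t=10: g(10,-2)=90 g(10,0)=207 g(10,2)=200 g(10,4)=119 g(10,6)=45 g(10,8)=10 g(10,10)=1
t=11: g(11,-1)=297 g(11,1)=407 g(11,3)=319 g(11,5)=164 g(11,7)=55 g(11,9)=11 g(11,11)=1
t=12: g(12,-2)=297 g(12,0)=704 g(12,2)=726 g(12,4)=483 g(12,6)=219 g(12,8)=66 g(12,10)=12 g(12,12)=1
t=13: g(13,-1)=1001 g(13,1)=1430 g(13,3)=1209 g(13,5)=702 g(13,7)=285 g(13,9)=78 g(13,11)=13 g(13,13)=1
t=14: g(14,-2)=1001 g(14,0)=2431 g(14,2)=2639 g(14,4)=1911 g(14,6)=987 g(14,8)=363 g(14,10)=91 g(14,12)=14 g(14,14)=1
t=15: g(15,-1)=3432 g(15,1)=5070 g(15,3)=4550 g(15,5)=2898 g(15,7)=1350 g(15,9)=454 g(15,11)=105 g(15,13)=15 g(15,15)=1
t=16: g(16,-2)=3432 g(16,0)=8502 g(16,2)=9620 g(16,4)=7448 g(16,6)=4248 g(16,8)=1804 g(16,10)=559 g(16,12)=120 g(16,14)=16 g(16,16)=1
t=17: g(17,-1)=11934 g(17,1)=18122 g(17,3)=17068 g(17,5)=11696 g(17,7)=6052 g(17,9)=2363 g(17,11)=679 g(17,13)=136 g(17,15)=17 g(17,17)=1
t=18: g(18,-2)=11934 g(18,0)=30056 g(18,2)=35190 g(18,4)=28764 g(18,6)=17748 g(18,8)=8415 g(18,10)=3042 g(18,12)=815 g(18,14)=153 g(18,16)=18 g(18,18)=1
t=19: g(19,-1)=41990 g(19,1)=65246 g(19,3)=63954 g(19,5)=46512 g(19,7)=26163 g(19,9)=11457 g(19,11)=3857 g(19,13)=968 g(19,15)=171 g(19,17)=19 g(19,19)=1
t=20: g(20,-2)=41990 g(20,0)=107236 g(20,2)=129200 g(20,4)=110466 g(20,6)=72675 g(20,8)=37620 g(20,10)=15314 g(20,12)=4825 g(20,14)=1139 g(20,16)=190 g(20,18)=20 g(20,20)=1
t=21: g(21,-1)=149226 g(21,1)=236436 g(21,3)=239666 g(21,5)=183141 g(21,7)=110295 g(21,9)=52934 g(21,11)=20139 g(21,13)=5964 g(21,15)=1329 g(21,17)=210 g(21,19)=21 g(21,21)=1
t=22: g(22,-2)=149226 g(22,0)=385662 g(22,2)=476102 g(22,4)=422807 g(22,6)=293436 g(22,8)=163229 g(22,10)=73073 g(22,12)=26103 g(22,14)=7293 g(22,16)=1539 g(22,18)=231 g(22,20)=22 g(22,22)=1
Paths never hitting -3: Σ_s g(22,s) = 1998724
Paths hitting -3: 2^22 - 1998724 = 2195580
P = 2195580/4194304 = 548895/1048576

Answer: 548895/1048576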